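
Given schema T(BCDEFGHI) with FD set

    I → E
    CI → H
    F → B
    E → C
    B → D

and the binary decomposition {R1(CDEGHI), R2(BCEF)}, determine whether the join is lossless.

Common attributes: R1 ∩ R2 = {CE}.
No dependency enlarges {CE}, so (CE)⁺ = {CE}.
The closure contains neither all of R1 = {CDEGHI} nor all of R2 = {BCEF}, so the common attributes are not a superkey of either fragment. The join is lossy.

No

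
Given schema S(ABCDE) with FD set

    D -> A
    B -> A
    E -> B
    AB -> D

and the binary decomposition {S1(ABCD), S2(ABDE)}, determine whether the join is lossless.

No

Common attributes: S1 ∩ S2 = {ABD}.
No dependency enlarges {ABD}, so (ABD)⁺ = {ABD}.
The closure contains neither all of S1 = {ABCD} nor all of S2 = {ABDE}, so the common attributes are not a superkey of either fragment. The join is lossy.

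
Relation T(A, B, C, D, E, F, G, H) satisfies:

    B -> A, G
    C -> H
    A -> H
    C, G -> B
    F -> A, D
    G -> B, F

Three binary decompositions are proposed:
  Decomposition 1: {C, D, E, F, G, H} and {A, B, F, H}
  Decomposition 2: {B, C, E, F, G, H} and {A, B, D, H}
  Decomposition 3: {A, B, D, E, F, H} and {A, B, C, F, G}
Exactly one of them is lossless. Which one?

Decomposition 1: common = {F, H}, closure = {A, D, F, H} → lossy.
Decomposition 2: common = {B, H}, closure = {A, B, D, F, G, H} → lossless.
Decomposition 3: common = {A, B, F}, closure = {A, B, D, F, G, H} → lossy.

Decomposition 2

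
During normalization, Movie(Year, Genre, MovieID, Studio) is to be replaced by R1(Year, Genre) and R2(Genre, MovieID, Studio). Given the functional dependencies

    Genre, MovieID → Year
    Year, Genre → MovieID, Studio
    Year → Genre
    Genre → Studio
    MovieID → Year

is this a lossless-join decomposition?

Common attributes: R1 ∩ R2 = {Genre}.
Closure of {Genre}: Genre → Studio applies, adding Studio. So (Genre)⁺ = {Genre, Studio}.
The closure contains neither all of R1 = {Year, Genre} nor all of R2 = {Genre, MovieID, Studio}, so the common attributes are not a superkey of either fragment. The join is lossy.

No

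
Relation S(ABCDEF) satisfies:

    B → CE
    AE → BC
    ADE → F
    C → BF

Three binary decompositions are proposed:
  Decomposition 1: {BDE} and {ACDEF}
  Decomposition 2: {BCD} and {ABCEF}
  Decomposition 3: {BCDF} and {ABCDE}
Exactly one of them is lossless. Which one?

Decomposition 3

Decomposition 1: common = {DE}, closure = {DE} → lossy.
Decomposition 2: common = {BC}, closure = {BCEF} → lossy.
Decomposition 3: common = {BCD}, closure = {BCDEF} → lossless.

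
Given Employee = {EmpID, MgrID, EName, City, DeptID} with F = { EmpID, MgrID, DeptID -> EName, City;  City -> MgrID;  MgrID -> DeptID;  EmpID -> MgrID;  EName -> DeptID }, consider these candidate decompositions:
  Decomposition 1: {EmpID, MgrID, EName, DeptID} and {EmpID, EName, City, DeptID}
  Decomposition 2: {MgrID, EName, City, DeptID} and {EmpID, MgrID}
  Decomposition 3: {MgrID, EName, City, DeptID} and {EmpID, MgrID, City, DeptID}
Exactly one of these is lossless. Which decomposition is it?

Decomposition 1: common = {EmpID, EName, DeptID}, closure = {EmpID, MgrID, EName, City, DeptID} → lossless.
Decomposition 2: common = {MgrID}, closure = {MgrID, DeptID} → lossy.
Decomposition 3: common = {MgrID, City, DeptID}, closure = {MgrID, City, DeptID} → lossy.

Decomposition 1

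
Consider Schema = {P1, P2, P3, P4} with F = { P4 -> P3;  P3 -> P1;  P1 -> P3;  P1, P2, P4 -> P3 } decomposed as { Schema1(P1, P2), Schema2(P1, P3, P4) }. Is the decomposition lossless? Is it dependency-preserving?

lossy but dependency-preserving

Lossless test: (P1)⁺ = {P1, P3}, which is a superkey of neither fragment — lossy.
Dependency preservation: P1, P2, P4 → P3 is not contained in any single fragment, but the restricted closure of its left-hand side across the fragments still reaches the right-hand side; the remaining FDs each lie inside some fragment. All dependencies are preserved.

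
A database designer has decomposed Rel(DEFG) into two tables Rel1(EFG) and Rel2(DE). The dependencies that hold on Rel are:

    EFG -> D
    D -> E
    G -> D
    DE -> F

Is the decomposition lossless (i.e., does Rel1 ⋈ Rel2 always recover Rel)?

Common attributes: Rel1 ∩ Rel2 = {E}.
No dependency enlarges {E}, so (E)⁺ = {E}.
The closure contains neither all of Rel1 = {EFG} nor all of Rel2 = {DE}, so the common attributes are not a superkey of either fragment. The join is lossy.

No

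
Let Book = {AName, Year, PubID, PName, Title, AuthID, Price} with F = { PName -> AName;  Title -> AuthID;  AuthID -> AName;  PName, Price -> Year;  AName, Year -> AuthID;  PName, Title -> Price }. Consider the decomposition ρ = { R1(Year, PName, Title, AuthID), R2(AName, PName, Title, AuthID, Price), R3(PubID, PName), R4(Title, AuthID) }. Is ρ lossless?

No

Chase test. Columns are AName, Year, PubID, PName, Title, AuthID, Price; row i has aⱼ where attribute j ∈ Ri, else bᵢⱼ.
Initial tableau (one row per fragment):
  row 1: b11 a2 b13 a4 a5 a6 b17
  row 2: a1 b22 b23 a4 a5 a6 a7
  row 3: b31 b32 a3 a4 b35 b36 b37
  row 4: b41 b42 b43 b44 a5 a6 b47
Rows 1 and 2 agree on PName; apply PName→AName and equate their AName entries.
Rows 1 and 3 agree on PName; apply PName→AName and equate their AName entries.
Rows 1 and 4 agree on AuthID; apply AuthID→AName and equate their AName entries.
Rows 1 and 2 agree on PName, Title; apply PName, Title→Price and equate their Price entries.
Rows 1 and 2 agree on PName, Price; apply PName, Price→Year and equate their Year entries.
No row becomes fully distinguished — the join is lossy.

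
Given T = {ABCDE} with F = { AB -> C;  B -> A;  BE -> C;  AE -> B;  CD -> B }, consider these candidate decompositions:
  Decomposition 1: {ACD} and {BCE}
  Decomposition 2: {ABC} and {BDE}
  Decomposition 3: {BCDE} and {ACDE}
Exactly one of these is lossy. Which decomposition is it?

Decomposition 1: common = {C}, closure = {C} → lossy.
Decomposition 2: common = {B}, closure = {ABC} → lossless.
Decomposition 3: common = {CDE}, closure = {ABCDE} → lossless.

Decomposition 1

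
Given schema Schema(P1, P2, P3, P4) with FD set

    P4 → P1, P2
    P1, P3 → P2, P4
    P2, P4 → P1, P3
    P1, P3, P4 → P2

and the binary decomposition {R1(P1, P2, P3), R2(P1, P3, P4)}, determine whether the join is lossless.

Common attributes: R1 ∩ R2 = {P1, P3}.
Closure of {P1, P3}: P1, P3 → P2, P4 applies, adding P2, P4. So (P1, P3)⁺ = {P1, P2, P3, P4}.
This closure contains every attribute of R1, so R1 ∩ R2 → R1. The join is lossless.

Yes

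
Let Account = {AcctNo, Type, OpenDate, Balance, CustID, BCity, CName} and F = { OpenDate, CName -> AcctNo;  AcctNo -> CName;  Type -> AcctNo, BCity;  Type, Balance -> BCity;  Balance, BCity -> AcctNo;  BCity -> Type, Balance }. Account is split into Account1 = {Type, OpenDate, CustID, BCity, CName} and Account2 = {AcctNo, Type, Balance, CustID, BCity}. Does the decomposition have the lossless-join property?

Common attributes: Account1 ∩ Account2 = {Type, CustID, BCity}.
Closure of {Type, CustID, BCity}: Type → AcctNo, BCity applies, adding AcctNo; BCity → Type, Balance applies, adding Balance; AcctNo → CName applies, adding CName. So (Type, CustID, BCity)⁺ = {AcctNo, Type, Balance, CustID, BCity, CName}.
This closure contains every attribute of Account2, so Account1 ∩ Account2 → Account2. The join is lossless.

Yes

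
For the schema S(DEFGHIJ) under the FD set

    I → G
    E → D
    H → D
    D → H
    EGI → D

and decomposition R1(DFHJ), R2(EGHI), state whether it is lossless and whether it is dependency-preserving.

Lossless test: (H)⁺ = {DH}, which is a superkey of neither fragment — lossy.
Dependency preservation: E → D; EGI → D are not contained in any single fragment, but the restricted closure of each left-hand side across the fragments still reaches the right-hand side; the remaining FDs each lie inside some fragment. All dependencies are preserved.

lossy but dependency-preserving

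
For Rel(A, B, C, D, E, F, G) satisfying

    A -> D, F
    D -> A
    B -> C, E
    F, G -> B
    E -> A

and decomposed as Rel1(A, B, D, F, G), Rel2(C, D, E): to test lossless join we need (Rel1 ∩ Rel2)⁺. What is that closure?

A, D, F

Rel1 ∩ Rel2 = {D}.
D → A applies, adding A
A → D, F applies, adding F
Closure: {A, D, F}.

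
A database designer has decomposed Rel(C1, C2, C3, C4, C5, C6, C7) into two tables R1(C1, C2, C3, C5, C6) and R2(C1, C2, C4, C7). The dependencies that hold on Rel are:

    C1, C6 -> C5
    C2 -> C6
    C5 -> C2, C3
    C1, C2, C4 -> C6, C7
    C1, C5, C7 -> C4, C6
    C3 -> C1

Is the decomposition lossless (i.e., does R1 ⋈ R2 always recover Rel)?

Yes

Common attributes: R1 ∩ R2 = {C1, C2}.
Closure of {C1, C2}: C2 → C6 applies, adding C6; C1, C6 → C5 applies, adding C5; C5 → C2, C3 applies, adding C3. So (C1, C2)⁺ = {C1, C2, C3, C5, C6}.
This closure contains every attribute of R1, so R1 ∩ R2 → R1. The join is lossless.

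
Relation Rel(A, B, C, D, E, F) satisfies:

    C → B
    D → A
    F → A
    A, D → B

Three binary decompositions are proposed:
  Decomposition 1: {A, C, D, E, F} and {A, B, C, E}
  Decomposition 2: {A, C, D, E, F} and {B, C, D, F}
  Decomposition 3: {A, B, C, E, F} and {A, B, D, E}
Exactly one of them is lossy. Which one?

Decomposition 3

Decomposition 1: common = {A, C, E}, closure = {A, B, C, E} → lossless.
Decomposition 2: common = {C, D, F}, closure = {A, B, C, D, F} → lossless.
Decomposition 3: common = {A, B, E}, closure = {A, B, E} → lossy.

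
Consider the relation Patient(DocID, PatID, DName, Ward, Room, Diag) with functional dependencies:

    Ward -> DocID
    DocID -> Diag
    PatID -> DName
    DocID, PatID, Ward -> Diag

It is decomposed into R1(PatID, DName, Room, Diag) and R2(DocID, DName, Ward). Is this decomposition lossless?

Common attributes: R1 ∩ R2 = {DName}.
No dependency enlarges {DName}, so (DName)⁺ = {DName}.
The closure contains neither all of R1 = {PatID, DName, Room, Diag} nor all of R2 = {DocID, DName, Ward}, so the common attributes are not a superkey of either fragment. The join is lossy.

No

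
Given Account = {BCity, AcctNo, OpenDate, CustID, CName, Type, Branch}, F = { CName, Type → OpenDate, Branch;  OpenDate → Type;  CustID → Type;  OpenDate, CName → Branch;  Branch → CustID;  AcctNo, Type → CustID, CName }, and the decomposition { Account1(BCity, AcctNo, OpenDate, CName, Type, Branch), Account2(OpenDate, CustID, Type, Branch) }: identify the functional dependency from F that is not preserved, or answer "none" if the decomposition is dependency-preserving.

none

CName, Type → OpenDate, Branch lies within Account1.
OpenDate → Type lies within Account1.
CustID → Type lies within Account2.
OpenDate, CName → Branch lies within Account1.
Branch → CustID lies within Account2.
AcctNo, Type → CustID, CName: restricted closure across fragments reaches CustID, CName.
Every dependency is enforceable on the fragments, so the decomposition is dependency-preserving.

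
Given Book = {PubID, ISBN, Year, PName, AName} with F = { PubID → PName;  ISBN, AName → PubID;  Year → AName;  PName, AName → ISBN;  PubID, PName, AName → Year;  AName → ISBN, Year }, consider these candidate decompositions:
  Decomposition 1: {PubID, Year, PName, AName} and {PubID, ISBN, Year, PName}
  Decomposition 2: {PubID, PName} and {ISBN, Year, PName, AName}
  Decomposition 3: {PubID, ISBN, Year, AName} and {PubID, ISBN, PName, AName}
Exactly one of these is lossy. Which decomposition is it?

Decomposition 1: common = {PubID, Year, PName}, closure = {PubID, ISBN, Year, PName, AName} → lossless.
Decomposition 2: common = {PName}, closure = {PName} → lossy.
Decomposition 3: common = {PubID, ISBN, AName}, closure = {PubID, ISBN, Year, PName, AName} → lossless.

Decomposition 2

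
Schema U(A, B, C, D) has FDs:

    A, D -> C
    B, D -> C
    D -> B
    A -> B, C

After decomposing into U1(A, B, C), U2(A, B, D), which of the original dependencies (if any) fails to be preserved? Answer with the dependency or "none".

B, D -> C

Check B, D → C: no single fragment contains all of {B, C, D}, and the restricted closure of {B, D} across the fragments never reaches {C}.
A, D → C is preserved.
D → B is preserved.
A → B, C is preserved.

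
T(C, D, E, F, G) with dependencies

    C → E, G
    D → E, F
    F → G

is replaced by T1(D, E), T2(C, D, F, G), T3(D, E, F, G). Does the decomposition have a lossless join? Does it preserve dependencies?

lossless but not dependency-preserving

Lossless test (chase): Rows 1 and 2 agree on D; apply D→E, F and equate their E, F entries. Rows 1 and 2 agree on F; apply F→G and equate their G entries. Row 2 is now all distinguished symbols — the join is lossless.
Dependency preservation: the restricted closure of {C} across the fragments never reaches {E, G}, so C → E, G cannot be enforced without a join — not preserved.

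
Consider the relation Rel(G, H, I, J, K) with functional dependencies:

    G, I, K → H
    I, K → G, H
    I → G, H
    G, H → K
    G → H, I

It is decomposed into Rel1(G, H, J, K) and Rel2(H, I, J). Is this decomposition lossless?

Common attributes: Rel1 ∩ Rel2 = {H, J}.
No dependency enlarges {H, J}, so (H, J)⁺ = {H, J}.
The closure contains neither all of Rel1 = {G, H, J, K} nor all of Rel2 = {H, I, J}, so the common attributes are not a superkey of either fragment. The join is lossy.

No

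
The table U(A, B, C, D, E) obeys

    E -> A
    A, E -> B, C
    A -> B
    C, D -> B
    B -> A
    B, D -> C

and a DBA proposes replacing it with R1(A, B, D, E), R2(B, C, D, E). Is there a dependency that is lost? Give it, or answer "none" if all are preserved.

E → A lies within R1.
A, E → B, C: restricted closure across fragments reaches B, C.
A → B lies within R1.
C, D → B lies within R2.
B → A lies within R1.
B, D → C lies within R2.
Every dependency is enforceable on the fragments, so the decomposition is dependency-preserving.

none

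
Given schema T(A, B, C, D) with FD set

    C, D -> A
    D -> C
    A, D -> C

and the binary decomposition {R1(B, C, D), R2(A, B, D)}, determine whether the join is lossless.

Common attributes: R1 ∩ R2 = {B, D}.
Closure of {B, D}: D → C applies, adding C; C, D → A applies, adding A. So (B, D)⁺ = {A, B, C, D}.
This closure contains every attribute of R1, so R1 ∩ R2 → R1. The join is lossless.

Yes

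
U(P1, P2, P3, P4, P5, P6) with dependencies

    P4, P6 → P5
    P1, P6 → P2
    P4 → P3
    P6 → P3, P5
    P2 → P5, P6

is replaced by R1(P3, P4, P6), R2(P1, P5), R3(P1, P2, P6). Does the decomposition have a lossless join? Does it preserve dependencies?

lossy and not dependency-preserving

Lossless test (chase): Rows 1 and 3 agree on P6; apply P6→P3, P5 and equate their P3, P5 entries. No row becomes fully distinguished — the join is lossy.
Dependency preservation: the restricted closure of {P4, P6} across the fragments never reaches {P5}, so P4, P6 → P5 cannot be enforced without a join — not preserved.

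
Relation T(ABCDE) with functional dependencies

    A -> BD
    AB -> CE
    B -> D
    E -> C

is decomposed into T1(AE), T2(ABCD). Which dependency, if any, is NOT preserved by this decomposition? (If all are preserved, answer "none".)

E -> C

Check E → C: no single fragment contains all of {CE}, and the restricted closure of {E} across the fragments never reaches {C}.
A → BD is preserved.
AB → CE is preserved.
B → D is preserved.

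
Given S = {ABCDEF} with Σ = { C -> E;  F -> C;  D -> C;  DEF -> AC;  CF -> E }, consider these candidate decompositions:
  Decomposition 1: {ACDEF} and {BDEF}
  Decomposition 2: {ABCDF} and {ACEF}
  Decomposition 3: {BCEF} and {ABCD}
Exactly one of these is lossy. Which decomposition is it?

Decomposition 1: common = {DEF}, closure = {ACDEF} → lossless.
Decomposition 2: common = {ACF}, closure = {ACEF} → lossless.
Decomposition 3: common = {BC}, closure = {BCE} → lossy.

Decomposition 3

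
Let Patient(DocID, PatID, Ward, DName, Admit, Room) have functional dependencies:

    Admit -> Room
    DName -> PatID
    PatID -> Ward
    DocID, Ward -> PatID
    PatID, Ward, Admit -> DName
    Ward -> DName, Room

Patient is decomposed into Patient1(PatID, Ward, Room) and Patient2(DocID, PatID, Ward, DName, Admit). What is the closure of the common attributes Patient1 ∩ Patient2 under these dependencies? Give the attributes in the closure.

Patient1 ∩ Patient2 = {PatID, Ward}.
Ward → DName, Room applies, adding DName, Room
Closure: {PatID, Ward, DName, Room}.

PatID, Ward, DName, Room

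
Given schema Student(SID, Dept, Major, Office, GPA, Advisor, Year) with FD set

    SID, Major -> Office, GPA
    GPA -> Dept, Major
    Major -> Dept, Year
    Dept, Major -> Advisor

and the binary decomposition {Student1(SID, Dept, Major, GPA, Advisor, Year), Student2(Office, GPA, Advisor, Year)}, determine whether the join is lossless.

No

Common attributes: Student1 ∩ Student2 = {GPA, Advisor, Year}.
Closure of {GPA, Advisor, Year}: GPA → Dept, Major applies, adding Dept, Major. So (GPA, Advisor, Year)⁺ = {Dept, Major, GPA, Advisor, Year}.
The closure contains neither all of Student1 = {SID, Dept, Major, GPA, Advisor, Year} nor all of Student2 = {Office, GPA, Advisor, Year}, so the common attributes are not a superkey of either fragment. The join is lossy.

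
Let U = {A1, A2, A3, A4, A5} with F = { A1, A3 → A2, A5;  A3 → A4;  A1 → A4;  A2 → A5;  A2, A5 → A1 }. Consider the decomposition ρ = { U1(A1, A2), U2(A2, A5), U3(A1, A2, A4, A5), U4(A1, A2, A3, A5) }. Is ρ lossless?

Yes

Chase test. Columns are A1, A2, A3, A4, A5; row i has aⱼ where attribute j ∈ Ui, else bᵢⱼ.
Initial tableau (one row per fragment):
  row 1: a1 a2 b13 b14 b15
  row 2: b21 a2 b23 b24 a5
  row 3: a1 a2 b33 a4 a5
  row 4: a1 a2 a3 b44 a5
Rows 1 and 3 agree on A1; apply A1→A4 and equate their A4 entries.
Rows 1 and 4 agree on A1; apply A1→A4 and equate their A4 entries.
Rows 1 and 2 agree on A2; apply A2→A5 and equate their A5 entries.
Rows 1 and 2 agree on A2, A5; apply A2, A5→A1 and equate their A1 entries.
Rows 1 and 2 agree on A1; apply A1→A4 and equate their A4 entries.
Row 4 is now all distinguished symbols — the join is lossless.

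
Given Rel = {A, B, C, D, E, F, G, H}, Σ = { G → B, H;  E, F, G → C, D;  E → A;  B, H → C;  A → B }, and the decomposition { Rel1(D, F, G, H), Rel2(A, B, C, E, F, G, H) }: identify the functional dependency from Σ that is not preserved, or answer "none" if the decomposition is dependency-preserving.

Check E, F, G → C, D: no single fragment contains all of {C, D, E, F, G}, and the restricted closure of {E, F, G} across the fragments never reaches {C, D}.
G → B, H is preserved.
E → A is preserved.
B, H → C is preserved.
A → B is preserved.

E, F, G → C, D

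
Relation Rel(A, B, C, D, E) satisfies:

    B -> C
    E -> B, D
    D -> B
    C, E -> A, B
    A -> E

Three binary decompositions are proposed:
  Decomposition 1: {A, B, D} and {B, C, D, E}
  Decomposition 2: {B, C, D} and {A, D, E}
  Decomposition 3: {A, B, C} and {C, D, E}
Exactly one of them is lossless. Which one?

Decomposition 1: common = {B, D}, closure = {B, C, D} → lossy.
Decomposition 2: common = {D}, closure = {B, C, D} → lossless.
Decomposition 3: common = {C}, closure = {C} → lossy.

Decomposition 2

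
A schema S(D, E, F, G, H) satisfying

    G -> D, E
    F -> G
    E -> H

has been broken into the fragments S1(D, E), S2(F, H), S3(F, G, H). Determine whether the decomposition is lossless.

No

Chase test. Columns are D, E, F, G, H; row i has aⱼ where attribute j ∈ Si, else bᵢⱼ.
Initial tableau (one row per fragment):
  row 1: a1 a2 b13 b14 b15
  row 2: b21 b22 a3 b24 a5
  row 3: b31 b32 a3 a4 a5
Rows 2 and 3 agree on F; apply F→G and equate their G entries.
Rows 2 and 3 agree on G; apply G→D, E and equate their D, E entries.
No row becomes fully distinguished — the join is lossy.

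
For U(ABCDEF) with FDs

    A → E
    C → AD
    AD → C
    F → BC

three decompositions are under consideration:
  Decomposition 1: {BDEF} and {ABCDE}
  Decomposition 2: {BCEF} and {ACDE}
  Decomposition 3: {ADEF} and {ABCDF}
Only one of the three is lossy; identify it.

Decomposition 1

Decomposition 1: common = {BDE}, closure = {BDE} → lossy.
Decomposition 2: common = {CE}, closure = {ACDE} → lossless.
Decomposition 3: common = {ADF}, closure = {ABCDEF} → lossless.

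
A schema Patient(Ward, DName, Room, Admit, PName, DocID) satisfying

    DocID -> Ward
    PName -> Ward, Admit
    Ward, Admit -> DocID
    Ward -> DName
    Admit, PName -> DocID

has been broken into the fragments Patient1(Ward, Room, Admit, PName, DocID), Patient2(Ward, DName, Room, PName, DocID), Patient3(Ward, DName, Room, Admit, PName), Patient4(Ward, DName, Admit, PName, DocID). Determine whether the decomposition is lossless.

Chase test. Columns are Ward, DName, Room, Admit, PName, DocID; row i has aⱼ where attribute j ∈ Patienti, else bᵢⱼ.
Initial tableau (one row per fragment):
  row 1: a1 b12 a3 a4 a5 a6
  row 2: a1 a2 a3 b24 a5 a6
  row 3: a1 a2 a3 a4 a5 b36
  row 4: a1 a2 b43 a4 a5 a6
Rows 1 and 2 agree on PName; apply PName→Ward, Admit and equate their Ward, Admit entries.
Rows 1 and 3 agree on Ward, Admit; apply Ward, Admit→DocID and equate their DocID entries.
Rows 1 and 2 agree on Ward; apply Ward→DName and equate their DName entries.
Row 1 is now all distinguished symbols — the join is lossless.

Yes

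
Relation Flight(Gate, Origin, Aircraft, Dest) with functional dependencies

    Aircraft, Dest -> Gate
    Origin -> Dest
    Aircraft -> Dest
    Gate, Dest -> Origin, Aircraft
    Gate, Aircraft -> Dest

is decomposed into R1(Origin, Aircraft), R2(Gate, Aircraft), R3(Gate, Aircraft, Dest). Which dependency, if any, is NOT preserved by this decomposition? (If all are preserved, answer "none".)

Origin -> Dest

Check Origin → Dest: no single fragment contains all of {Origin, Dest}, and the restricted closure of {Origin} across the fragments never reaches {Dest}.
Aircraft, Dest → Gate is preserved.
Aircraft → Dest is preserved.
Gate, Dest → Origin, Aircraft is preserved.
Gate, Aircraft → Dest is preserved.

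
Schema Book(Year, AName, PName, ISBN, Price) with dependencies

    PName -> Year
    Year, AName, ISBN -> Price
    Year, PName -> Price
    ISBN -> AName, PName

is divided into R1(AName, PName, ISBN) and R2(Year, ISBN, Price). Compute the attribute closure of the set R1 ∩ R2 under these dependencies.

Year, AName, PName, ISBN, Price

R1 ∩ R2 = {ISBN}.
ISBN → AName, PName applies, adding AName, PName
PName → Year applies, adding Year
Year, AName, ISBN → Price applies, adding Price
Closure: {Year, AName, PName, ISBN, Price}.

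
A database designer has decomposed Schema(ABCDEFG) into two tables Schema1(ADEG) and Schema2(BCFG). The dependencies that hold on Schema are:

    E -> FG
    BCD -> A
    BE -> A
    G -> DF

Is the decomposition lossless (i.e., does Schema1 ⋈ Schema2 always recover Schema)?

No

Common attributes: Schema1 ∩ Schema2 = {G}.
Closure of {G}: G → DF applies, adding DF. So (G)⁺ = {DFG}.
The closure contains neither all of Schema1 = {ADEG} nor all of Schema2 = {BCFG}, so the common attributes are not a superkey of either fragment. The join is lossy.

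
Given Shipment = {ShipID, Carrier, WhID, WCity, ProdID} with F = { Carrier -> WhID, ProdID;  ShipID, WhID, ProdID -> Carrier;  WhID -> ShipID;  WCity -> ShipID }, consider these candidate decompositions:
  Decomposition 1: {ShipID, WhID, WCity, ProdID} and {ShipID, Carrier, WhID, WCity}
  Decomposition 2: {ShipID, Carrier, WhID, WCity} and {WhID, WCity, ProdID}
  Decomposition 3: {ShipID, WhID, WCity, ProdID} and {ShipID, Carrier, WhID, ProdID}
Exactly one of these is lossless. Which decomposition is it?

Decomposition 1: common = {ShipID, WhID, WCity}, closure = {ShipID, WhID, WCity} → lossy.
Decomposition 2: common = {WhID, WCity}, closure = {ShipID, WhID, WCity} → lossy.
Decomposition 3: common = {ShipID, WhID, ProdID}, closure = {ShipID, Carrier, WhID, ProdID} → lossless.

Decomposition 3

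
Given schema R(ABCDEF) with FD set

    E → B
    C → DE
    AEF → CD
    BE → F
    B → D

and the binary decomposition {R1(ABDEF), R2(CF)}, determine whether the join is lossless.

No

Common attributes: R1 ∩ R2 = {F}.
No dependency enlarges {F}, so (F)⁺ = {F}.
The closure contains neither all of R1 = {ABDEF} nor all of R2 = {CF}, so the common attributes are not a superkey of either fragment. The join is lossy.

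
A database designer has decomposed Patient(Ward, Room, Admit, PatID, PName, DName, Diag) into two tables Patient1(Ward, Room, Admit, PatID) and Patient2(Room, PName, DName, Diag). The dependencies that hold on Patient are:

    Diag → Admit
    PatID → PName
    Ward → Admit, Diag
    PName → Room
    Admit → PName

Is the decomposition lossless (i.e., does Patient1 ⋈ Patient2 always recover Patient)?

Common attributes: Patient1 ∩ Patient2 = {Room}.
No dependency enlarges {Room}, so (Room)⁺ = {Room}.
The closure contains neither all of Patient1 = {Ward, Room, Admit, PatID} nor all of Patient2 = {Room, PName, DName, Diag}, so the common attributes are not a superkey of either fragment. The join is lossy.

No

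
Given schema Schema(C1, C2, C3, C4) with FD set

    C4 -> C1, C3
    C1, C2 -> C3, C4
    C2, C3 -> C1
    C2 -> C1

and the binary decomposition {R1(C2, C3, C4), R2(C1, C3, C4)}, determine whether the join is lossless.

Common attributes: R1 ∩ R2 = {C3, C4}.
Closure of {C3, C4}: C4 → C1, C3 applies, adding C1. So (C3, C4)⁺ = {C1, C3, C4}.
This closure contains every attribute of R2, so R1 ∩ R2 → R2. The join is lossless.

Yes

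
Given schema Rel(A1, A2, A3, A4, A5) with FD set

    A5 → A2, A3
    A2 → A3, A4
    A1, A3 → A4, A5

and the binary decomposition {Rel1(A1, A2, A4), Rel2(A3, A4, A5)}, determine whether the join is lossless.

No

Common attributes: Rel1 ∩ Rel2 = {A4}.
No dependency enlarges {A4}, so (A4)⁺ = {A4}.
The closure contains neither all of Rel1 = {A1, A2, A4} nor all of Rel2 = {A3, A4, A5}, so the common attributes are not a superkey of either fragment. The join is lossy.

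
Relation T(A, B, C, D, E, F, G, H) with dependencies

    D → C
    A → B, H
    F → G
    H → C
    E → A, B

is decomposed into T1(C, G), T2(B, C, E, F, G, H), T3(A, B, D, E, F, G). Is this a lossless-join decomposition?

Chase test. Columns are A, B, C, D, E, F, G, H; row i has aⱼ where attribute j ∈ Ti, else bᵢⱼ.
Initial tableau (one row per fragment):
  row 1: b11 b12 a3 b14 b15 b16 a7 b18
  row 2: b21 a2 a3 b24 a5 a6 a7 a8
  row 3: a1 a2 b33 a4 a5 a6 a7 b38
Rows 2 and 3 agree on E; apply E→A, B and equate their A, B entries.
Rows 2 and 3 agree on A; apply A→B, H and equate their B, H entries.
Rows 2 and 3 agree on H; apply H→C and equate their C entries.
Row 3 is now all distinguished symbols — the join is lossless.

Yes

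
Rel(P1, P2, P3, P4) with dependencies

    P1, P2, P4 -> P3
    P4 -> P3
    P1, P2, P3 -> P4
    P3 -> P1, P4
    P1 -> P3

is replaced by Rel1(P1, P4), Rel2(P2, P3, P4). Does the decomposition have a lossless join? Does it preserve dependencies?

Lossless test: (P4)⁺ = {P1, P3, P4}, which contains all of one fragment — lossless.
Dependency preservation: P1, P2, P4 → P3; P1, P2, P3 → P4; P3 → P1, P4; P1 → P3 are not contained in any single fragment, but the restricted closure of each left-hand side across the fragments still reaches the right-hand side; the remaining FDs each lie inside some fragment. All dependencies are preserved.

lossless and dependency-preserving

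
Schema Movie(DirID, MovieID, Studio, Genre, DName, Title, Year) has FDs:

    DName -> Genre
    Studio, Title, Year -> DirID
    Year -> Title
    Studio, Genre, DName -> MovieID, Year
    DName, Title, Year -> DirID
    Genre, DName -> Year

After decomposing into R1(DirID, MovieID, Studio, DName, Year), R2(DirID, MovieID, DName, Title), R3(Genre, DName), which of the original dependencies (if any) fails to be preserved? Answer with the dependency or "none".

Check Year → Title: no single fragment contains all of {Title, Year}, and the restricted closure of {Year} across the fragments never reaches {Title}.
DName → Genre is preserved.
Studio, Title, Year → DirID is preserved.
Studio, Genre, DName → MovieID, Year is preserved.
DName, Title, Year → DirID is preserved.
Genre, DName → Year is preserved.

Year -> Title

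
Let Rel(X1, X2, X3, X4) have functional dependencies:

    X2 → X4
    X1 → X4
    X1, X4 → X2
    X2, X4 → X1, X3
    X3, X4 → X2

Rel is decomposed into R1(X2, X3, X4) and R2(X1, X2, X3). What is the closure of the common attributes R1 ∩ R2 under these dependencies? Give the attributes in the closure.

X1, X2, X3, X4

R1 ∩ R2 = {X2, X3}.
X2 → X4 applies, adding X4
X2, X4 → X1, X3 applies, adding X1
Closure: {X1, X2, X3, X4}.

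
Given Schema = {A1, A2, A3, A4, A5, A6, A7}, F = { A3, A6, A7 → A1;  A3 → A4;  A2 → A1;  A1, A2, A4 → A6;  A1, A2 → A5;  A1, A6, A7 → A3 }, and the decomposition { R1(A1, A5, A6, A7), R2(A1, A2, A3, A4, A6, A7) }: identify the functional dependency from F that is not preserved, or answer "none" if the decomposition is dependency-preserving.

Check A1, A2 → A5: no single fragment contains all of {A1, A2, A5}, and the restricted closure of {A1, A2} across the fragments never reaches {A5}.
A3, A6, A7 → A1 is preserved.
A3 → A4 is preserved.
A2 → A1 is preserved.
A1, A2, A4 → A6 is preserved.
A1, A6, A7 → A3 is preserved.

A1, A2 → A5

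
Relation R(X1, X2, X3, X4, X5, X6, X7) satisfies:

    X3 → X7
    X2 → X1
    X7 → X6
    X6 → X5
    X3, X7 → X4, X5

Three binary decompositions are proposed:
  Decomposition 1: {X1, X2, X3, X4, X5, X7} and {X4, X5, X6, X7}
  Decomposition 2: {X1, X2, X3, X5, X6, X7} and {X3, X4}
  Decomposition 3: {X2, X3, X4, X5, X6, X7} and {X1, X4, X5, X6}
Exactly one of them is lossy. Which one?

Decomposition 3

Decomposition 1: common = {X4, X5, X7}, closure = {X4, X5, X6, X7} → lossless.
Decomposition 2: common = {X3}, closure = {X3, X4, X5, X6, X7} → lossless.
Decomposition 3: common = {X4, X5, X6}, closure = {X4, X5, X6} → lossy.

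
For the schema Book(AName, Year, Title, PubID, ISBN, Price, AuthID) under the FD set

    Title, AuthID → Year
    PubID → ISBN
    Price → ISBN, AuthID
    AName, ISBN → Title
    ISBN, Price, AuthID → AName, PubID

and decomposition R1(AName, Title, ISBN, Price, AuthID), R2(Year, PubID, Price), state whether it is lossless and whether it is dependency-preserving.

lossless but not dependency-preserving

Lossless test: (Price)⁺ = {AName, Year, Title, PubID, ISBN, Price, AuthID}, which contains all of one fragment — lossless.
Dependency preservation: the restricted closure of {Title, AuthID} across the fragments never reaches {Year}, so Title, AuthID → Year cannot be enforced without a join — not preserved.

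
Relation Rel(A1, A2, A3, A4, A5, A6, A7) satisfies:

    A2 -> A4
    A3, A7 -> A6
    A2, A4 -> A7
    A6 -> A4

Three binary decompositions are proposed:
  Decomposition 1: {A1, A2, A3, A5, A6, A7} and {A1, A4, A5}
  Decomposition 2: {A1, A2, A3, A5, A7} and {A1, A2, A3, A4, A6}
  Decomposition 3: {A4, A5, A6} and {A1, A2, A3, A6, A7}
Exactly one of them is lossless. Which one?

Decomposition 2

Decomposition 1: common = {A1, A5}, closure = {A1, A5} → lossy.
Decomposition 2: common = {A1, A2, A3}, closure = {A1, A2, A3, A4, A6, A7} → lossless.
Decomposition 3: common = {A6}, closure = {A4, A6} → lossy.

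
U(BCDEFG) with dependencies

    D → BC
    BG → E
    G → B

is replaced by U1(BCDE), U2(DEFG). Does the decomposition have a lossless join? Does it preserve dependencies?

Lossless test: (DE)⁺ = {BCDE}, which contains all of one fragment — lossless.
Dependency preservation: the restricted closure of {G} across the fragments never reaches {B}, so G → B cannot be enforced without a join — not preserved.

lossless but not dependency-preserving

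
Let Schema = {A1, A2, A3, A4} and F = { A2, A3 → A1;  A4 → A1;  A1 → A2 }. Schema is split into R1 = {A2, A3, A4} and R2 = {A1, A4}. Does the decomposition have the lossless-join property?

Common attributes: R1 ∩ R2 = {A4}.
Closure of {A4}: A4 → A1 applies, adding A1; A1 → A2 applies, adding A2. So (A4)⁺ = {A1, A2, A4}.
This closure contains every attribute of R2, so R1 ∩ R2 → R2. The join is lossless.

Yes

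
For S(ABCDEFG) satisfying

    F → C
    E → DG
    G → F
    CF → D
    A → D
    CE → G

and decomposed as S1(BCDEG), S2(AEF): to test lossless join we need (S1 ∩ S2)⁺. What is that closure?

S1 ∩ S2 = {E}.
E → DG applies, adding DG
G → F applies, adding F
F → C applies, adding C
Closure: {CDEFG}.

CDEFG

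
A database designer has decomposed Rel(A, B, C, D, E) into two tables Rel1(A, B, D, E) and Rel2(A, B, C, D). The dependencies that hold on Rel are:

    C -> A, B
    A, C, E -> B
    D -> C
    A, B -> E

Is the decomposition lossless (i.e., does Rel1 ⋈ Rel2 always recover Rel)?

Common attributes: Rel1 ∩ Rel2 = {A, B, D}.
Closure of {A, B, D}: D → C applies, adding C; A, B → E applies, adding E. So (A, B, D)⁺ = {A, B, C, D, E}.
This closure contains every attribute of Rel1, so Rel1 ∩ Rel2 → Rel1. The join is lossless.

Yes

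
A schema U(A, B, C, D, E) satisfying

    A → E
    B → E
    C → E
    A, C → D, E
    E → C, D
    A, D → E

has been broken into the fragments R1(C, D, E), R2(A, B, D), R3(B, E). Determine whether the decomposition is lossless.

Yes

Chase test. Columns are A, B, C, D, E; row i has aⱼ where attribute j ∈ Ri, else bᵢⱼ.
Initial tableau (one row per fragment):
  row 1: b11 b12 a3 a4 a5
  row 2: a1 a2 b23 a4 b25
  row 3: b31 a2 b33 b34 a5
Rows 2 and 3 agree on B; apply B→E and equate their E entries.
Rows 1 and 2 agree on E; apply E→C, D and equate their C, D entries.
Rows 1 and 3 agree on E; apply E→C, D and equate their C, D entries.
Row 2 is now all distinguished symbols — the join is lossless.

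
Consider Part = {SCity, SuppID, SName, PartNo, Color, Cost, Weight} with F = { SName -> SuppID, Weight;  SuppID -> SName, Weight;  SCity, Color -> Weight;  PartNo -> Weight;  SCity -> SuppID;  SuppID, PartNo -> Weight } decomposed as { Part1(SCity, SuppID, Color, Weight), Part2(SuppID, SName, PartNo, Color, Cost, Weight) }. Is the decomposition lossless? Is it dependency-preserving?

lossy but dependency-preserving

Lossless test: (SuppID, Color, Weight)⁺ = {SuppID, SName, Color, Weight}, which is a superkey of neither fragment — lossy.
Dependency preservation: every FD's attributes lie within a single fragment, so each can be enforced locally — preserved.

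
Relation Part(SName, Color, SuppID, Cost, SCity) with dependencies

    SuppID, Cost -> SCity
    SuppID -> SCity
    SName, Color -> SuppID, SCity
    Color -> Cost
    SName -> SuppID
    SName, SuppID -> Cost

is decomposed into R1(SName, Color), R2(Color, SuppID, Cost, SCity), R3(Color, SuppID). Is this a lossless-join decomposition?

Chase test. Columns are SName, Color, SuppID, Cost, SCity; row i has aⱼ where attribute j ∈ Ri, else bᵢⱼ.
Initial tableau (one row per fragment):
  row 1: a1 a2 b13 b14 b15
  row 2: b21 a2 a3 a4 a5
  row 3: b31 a2 a3 b34 b35
Rows 2 and 3 agree on SuppID; apply SuppID→SCity and equate their SCity entries.
Rows 1 and 2 agree on Color; apply Color→Cost and equate their Cost entries.
Rows 1 and 3 agree on Color; apply Color→Cost and equate their Cost entries.
No row becomes fully distinguished — the join is lossy.

No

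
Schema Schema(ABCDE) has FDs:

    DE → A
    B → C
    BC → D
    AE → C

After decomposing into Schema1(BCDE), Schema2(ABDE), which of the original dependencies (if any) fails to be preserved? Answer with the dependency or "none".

Check AE → C: no single fragment contains all of {ACE}, and the restricted closure of {AE} across the fragments never reaches {C}.
DE → A is preserved.
B → C is preserved.
BC → D is preserved.

AE → C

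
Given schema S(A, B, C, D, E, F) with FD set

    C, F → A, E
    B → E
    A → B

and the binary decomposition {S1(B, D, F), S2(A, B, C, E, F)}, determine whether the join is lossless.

No

Common attributes: S1 ∩ S2 = {B, F}.
Closure of {B, F}: B → E applies, adding E. So (B, F)⁺ = {B, E, F}.
The closure contains neither all of S1 = {B, D, F} nor all of S2 = {A, B, C, E, F}, so the common attributes are not a superkey of either fragment. The join is lossy.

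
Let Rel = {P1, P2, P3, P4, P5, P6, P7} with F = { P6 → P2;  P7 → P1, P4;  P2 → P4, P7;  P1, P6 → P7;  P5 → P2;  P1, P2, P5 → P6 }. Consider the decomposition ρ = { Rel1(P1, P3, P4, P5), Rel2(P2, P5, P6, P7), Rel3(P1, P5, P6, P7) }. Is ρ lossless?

Chase test. Columns are P1, P2, P3, P4, P5, P6, P7; row i has aⱼ where attribute j ∈ Reli, else bᵢⱼ.
Initial tableau (one row per fragment):
  row 1: a1 b12 a3 a4 a5 b16 b17
  row 2: b21 a2 b23 b24 a5 a6 a7
  row 3: a1 b32 b33 b34 a5 a6 a7
Rows 2 and 3 agree on P6; apply P6→P2 and equate their P2 entries.
Rows 2 and 3 agree on P7; apply P7→P1, P4 and equate their P1, P4 entries.
Rows 1 and 2 agree on P5; apply P5→P2 and equate their P2 entries.
Rows 1 and 2 agree on P1, P2, P5; apply P1, P2, P5→P6 and equate their P6 entries.
Rows 1 and 2 agree on P2; apply P2→P4, P7 and equate their P4, P7 entries.
Row 1 is now all distinguished symbols — the join is lossless.

Yes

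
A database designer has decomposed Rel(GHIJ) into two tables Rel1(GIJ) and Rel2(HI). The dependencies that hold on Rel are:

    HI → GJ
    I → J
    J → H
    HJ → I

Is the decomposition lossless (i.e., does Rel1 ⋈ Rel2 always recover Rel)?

Yes

Common attributes: Rel1 ∩ Rel2 = {I}.
Closure of {I}: I → J applies, adding J; J → H applies, adding H; HI → GJ applies, adding G. So (I)⁺ = {GHIJ}.
This closure contains every attribute of Rel1, so Rel1 ∩ Rel2 → Rel1. The join is lossless.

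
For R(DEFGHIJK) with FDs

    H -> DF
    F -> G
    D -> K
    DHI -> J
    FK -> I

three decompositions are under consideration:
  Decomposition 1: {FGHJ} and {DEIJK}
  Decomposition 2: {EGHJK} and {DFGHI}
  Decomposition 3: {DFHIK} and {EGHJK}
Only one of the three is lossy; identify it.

Decomposition 1

Decomposition 1: common = {J}, closure = {J} → lossy.
Decomposition 2: common = {GH}, closure = {DFGHIJK} → lossless.
Decomposition 3: common = {HK}, closure = {DFGHIJK} → lossless.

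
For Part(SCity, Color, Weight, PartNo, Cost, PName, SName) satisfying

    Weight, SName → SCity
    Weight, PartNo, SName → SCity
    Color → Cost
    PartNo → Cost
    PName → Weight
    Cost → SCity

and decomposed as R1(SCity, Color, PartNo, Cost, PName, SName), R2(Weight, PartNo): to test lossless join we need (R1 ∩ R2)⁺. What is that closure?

R1 ∩ R2 = {PartNo}.
PartNo → Cost applies, adding Cost
Cost → SCity applies, adding SCity
Closure: {SCity, PartNo, Cost}.

SCity, PartNo, Cost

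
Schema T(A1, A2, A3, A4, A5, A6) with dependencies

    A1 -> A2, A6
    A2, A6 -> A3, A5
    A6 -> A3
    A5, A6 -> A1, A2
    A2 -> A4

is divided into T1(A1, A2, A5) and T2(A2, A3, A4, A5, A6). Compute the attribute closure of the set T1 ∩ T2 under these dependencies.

T1 ∩ T2 = {A2, A5}.
A2 → A4 applies, adding A4
Closure: {A2, A4, A5}.

A2, A4, A5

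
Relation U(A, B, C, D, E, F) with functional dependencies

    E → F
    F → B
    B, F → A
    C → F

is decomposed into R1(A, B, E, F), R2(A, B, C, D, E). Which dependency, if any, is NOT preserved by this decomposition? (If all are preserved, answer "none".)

Check C → F: no single fragment contains all of {C, F}, and the restricted closure of {C} across the fragments never reaches {F}.
E → F is preserved.
F → B is preserved.
B, F → A is preserved.

C → F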